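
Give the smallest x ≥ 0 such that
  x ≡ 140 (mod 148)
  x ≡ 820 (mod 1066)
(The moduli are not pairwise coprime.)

2952

Combine the congruences pairwise.
gcd(148, 1066) = 2 and 2 | (820 − 140), so the pair is consistent; merging gives x ≡ 2952 (mod 78884), where 78884 = lcm(148, 1066).
The solution is unique modulo lcm(148, 1066) = 78884.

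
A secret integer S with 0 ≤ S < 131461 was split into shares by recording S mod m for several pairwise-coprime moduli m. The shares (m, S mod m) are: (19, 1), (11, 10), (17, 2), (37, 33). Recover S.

91904

From S ≡ 1 (mod 19) write S = 1 + 19t. Substituting into S ≡ 10 (mod 11) gives 19t ≡ 9 (mod 11), and since 8⁻¹ ≡ 7 (mod 11), t ≡ 8. Hence S ≡ 1 + 19·8 = 153 (mod 209).
From S ≡ 153 (mod 209) write S = 153 + 209t. Substituting into S ≡ 2 (mod 17) gives 209t ≡ 2 (mod 17), and since 5⁻¹ ≡ 7 (mod 17), t ≡ 14. Hence S ≡ 153 + 209·14 = 3079 (mod 3553).
From S ≡ 3079 (mod 3553) write S = 3079 + 3553t. Substituting into S ≡ 33 (mod 37) gives 3553t ≡ 25 (mod 37), and since 1⁻¹ ≡ 1 (mod 37), t ≡ 25. Hence S ≡ 3079 + 3553·25 = 91904 (mod 131461).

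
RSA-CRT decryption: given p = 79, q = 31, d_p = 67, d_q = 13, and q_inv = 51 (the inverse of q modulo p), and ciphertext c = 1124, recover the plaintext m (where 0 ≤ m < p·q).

2062

m₁ = c^(d_p) mod p: c ≡ 18 (mod 79), and 18^67 mod 79 = 8.
m₂ = c^(d_q) mod q: c ≡ 8 (mod 31), and 8^13 mod 31 = 16.
h = q_inv·(m₁ − m₂) mod p = 51·(8 − 16) mod 79 = 66.
m = m₂ + h·q = 16 + 66·31 = 2062.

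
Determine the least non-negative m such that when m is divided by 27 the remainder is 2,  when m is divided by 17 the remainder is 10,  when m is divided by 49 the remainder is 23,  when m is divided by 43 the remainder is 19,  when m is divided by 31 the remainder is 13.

From m ≡ 2 (mod 27) write m = 2 + 27t. Substituting into m ≡ 10 (mod 17) gives 27t ≡ 8 (mod 17), and since 10⁻¹ ≡ 12 (mod 17), t ≡ 11. Hence m ≡ 2 + 27·11 = 299 (mod 459).
From m ≡ 299 (mod 459) write m = 299 + 459t. Substituting into m ≡ 23 (mod 49) gives 459t ≡ 18 (mod 49), and since 18⁻¹ ≡ 30 (mod 49), t ≡ 1. Hence m ≡ 299 + 459·1 = 758 (mod 22491).
From m ≡ 758 (mod 22491) write m = 758 + 22491t. Substituting into m ≡ 19 (mod 43) gives 22491t ≡ 35 (mod 43), and since 2⁻¹ ≡ 22 (mod 43), t ≡ 39. Hence m ≡ 758 + 22491·39 = 877907 (mod 967113).
From m ≡ 877907 (mod 967113) write m = 877907 + 967113t. Substituting into m ≡ 13 (mod 31) gives 967113t ≡ 26 (mod 31), and since 6⁻¹ ≡ 26 (mod 31), t ≡ 25. Hence m ≡ 877907 + 967113·25 = 25055732 (mod 29980503).

25055732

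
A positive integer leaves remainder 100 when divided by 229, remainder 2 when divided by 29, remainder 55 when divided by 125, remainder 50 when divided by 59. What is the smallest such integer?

Combine the congruences pairwise.
From m ≡ 100 (mod 229) write m = 100 + 229t. Substituting into m ≡ 2 (mod 29) gives 229t ≡ 18 (mod 29), and since 26⁻¹ ≡ 19 (mod 29), t ≡ 23. Hence m ≡ 100 + 229·23 = 5367 (mod 6641).
From m ≡ 5367 (mod 6641) write m = 5367 + 6641t. Substituting into m ≡ 55 (mod 125) gives 6641t ≡ 63 (mod 125), and since 16⁻¹ ≡ 86 (mod 125), t ≡ 43. Hence m ≡ 5367 + 6641·43 = 290930 (mod 830125).
From m ≡ 290930 (mod 830125) write m = 290930 + 830125t. Substituting into m ≡ 50 (mod 59) gives 830125t ≡ 49 (mod 59), and since 54⁻¹ ≡ 47 (mod 59), t ≡ 2. Hence m ≡ 290930 + 830125·2 = 1951180 (mod 48977375).

1951180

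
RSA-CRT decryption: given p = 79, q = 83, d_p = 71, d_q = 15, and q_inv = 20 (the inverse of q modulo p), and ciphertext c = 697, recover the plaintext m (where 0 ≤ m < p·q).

4865

m₁ = c^(d_p) mod p: c ≡ 65 (mod 79), and 65^71 mod 79 = 46.
m₂ = c^(d_q) mod q: c ≡ 33 (mod 83), and 33^15 mod 83 = 51.
h = q_inv·(m₁ − m₂) mod p = 20·(46 − 51) mod 79 = 58.
m = m₂ + h·q = 51 + 58·83 = 4865.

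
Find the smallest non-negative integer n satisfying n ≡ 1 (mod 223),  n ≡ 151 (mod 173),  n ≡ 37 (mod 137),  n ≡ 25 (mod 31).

The moduli are pairwise coprime; M = 223·173·137·31 = 163845013.
M/223 = 734731; 734731 ≡ 169 (mod 223); 169·128 ≡ 1, so inverse 128.
M/173 = 947081; 947081 ≡ 79 (mod 173); 79·46 ≡ 1, so inverse 46.
M/137 = 1195949; 1195949 ≡ 76 (mod 137); 76·128 ≡ 1, so inverse 128.
M/31 = 5285323; 5285323 ≡ 9 (mod 31); 9·7 ≡ 1, so inverse 7.
n ≡ 1·734731·128 + 151·947081·46 + 37·1195949·128 + 25·5285323·7 = 13261416183.
13261416183 mod 163845013 = 153815143.

153815143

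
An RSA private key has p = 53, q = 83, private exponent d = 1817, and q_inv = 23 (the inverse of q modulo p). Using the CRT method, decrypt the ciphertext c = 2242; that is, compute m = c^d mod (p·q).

d_p = d mod (p−1) = 1817 mod 52 = 49; d_q = d mod (q−1) = 13.
m₁ = c^(d_p) mod p: c ≡ 16 (mod 53), and 16^49 mod 53 = 46.
m₂ = c^(d_q) mod q: c ≡ 1 (mod 83), and 1^13 mod 83 = 1.
h = q_inv·(m₁ − m₂) mod p = 23·(46 − 1) mod 53 = 28.
m = m₂ + h·q = 1 + 28·83 = 2325.

2325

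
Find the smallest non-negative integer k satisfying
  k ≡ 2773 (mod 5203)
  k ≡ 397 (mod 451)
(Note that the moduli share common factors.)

106833

gcd(5203, 451) = 11 and 11 | (397 − 2773), so the pair is consistent; merging gives k ≡ 106833 (mod 213323), where 213323 = lcm(5203, 451).
The solution is unique modulo lcm(5203, 451) = 213323.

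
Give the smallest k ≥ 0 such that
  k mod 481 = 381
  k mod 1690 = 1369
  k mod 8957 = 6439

gcd(481, 1690) = 13 and 13 | (1369 − 381), so the pair is consistent; merging gives k ≡ 57139 (mod 62530), where 62530 = lcm(481, 1690).
gcd(62530, 8957) = 169 and 169 | (6439 − 57139), so the pair is consistent; merging gives k ≡ 2245689 (mod 3314090), where 3314090 = lcm(62530, 8957).
The solution is unique modulo lcm(481, 1690, 8957) = 3314090.

2245689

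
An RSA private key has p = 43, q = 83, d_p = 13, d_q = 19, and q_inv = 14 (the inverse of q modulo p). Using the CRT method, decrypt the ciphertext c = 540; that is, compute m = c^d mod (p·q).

2259

m₁ = c^(d_p) mod p: c ≡ 24 (mod 43), and 24^13 mod 43 = 23.
m₂ = c^(d_q) mod q: c ≡ 42 (mod 83), and 42^19 mod 83 = 18.
h = q_inv·(m₁ − m₂) mod p = 14·(23 − 18) mod 43 = 27.
m = m₂ + h·q = 18 + 27·83 = 2259.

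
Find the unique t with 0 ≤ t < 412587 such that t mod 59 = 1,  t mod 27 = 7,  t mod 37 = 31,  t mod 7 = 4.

285856

From t ≡ 1 (mod 59) write t = 1 + 59s. Substituting into t ≡ 7 (mod 27) gives 59s ≡ 6 (mod 27), and since 5⁻¹ ≡ 11 (mod 27), s ≡ 12. Hence t ≡ 1 + 59·12 = 709 (mod 1593).
From t ≡ 709 (mod 1593) write t = 709 + 1593s. Substituting into t ≡ 31 (mod 37) gives 1593s ≡ 25 (mod 37), and since 2⁻¹ ≡ 19 (mod 37), s ≡ 31. Hence t ≡ 709 + 1593·31 = 50092 (mod 58941).
From t ≡ 50092 (mod 58941) write t = 50092 + 58941s. Substituting into t ≡ 4 (mod 7) gives 58941s ≡ 4 (mod 7), and since 1⁻¹ ≡ 1 (mod 7), s ≡ 4. Hence t ≡ 50092 + 58941·4 = 285856 (mod 412587).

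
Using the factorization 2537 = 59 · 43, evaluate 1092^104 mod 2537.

Mod 59: 1092 ≡ 30; by Fermat, exponent reduces to 104 mod 58 = 46; 30^46 ≡ 25 (mod 59).
Mod 43: 1092 ≡ 17; by Fermat, exponent reduces to 104 mod 42 = 20; 17^20 ≡ 38 (mod 43).
Combine by CRT: x ≡ 25 (mod 59), x ≡ 38 (mod 43) ⇒ x ≡ 1500 (mod 2537).

1500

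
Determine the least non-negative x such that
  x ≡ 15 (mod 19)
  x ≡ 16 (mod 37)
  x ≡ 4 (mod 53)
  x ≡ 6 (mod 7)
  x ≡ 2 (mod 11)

1133992

The moduli are pairwise coprime; N = 19·37·53·7·11 = 2868943.
N/19 = 150997; 150997 ≡ 4 (mod 19); 4·5 ≡ 1, so inverse 5.
N/37 = 77539; 77539 ≡ 24 (mod 37); 24·17 ≡ 1, so inverse 17.
N/53 = 54131; 54131 ≡ 18 (mod 53); 18·3 ≡ 1, so inverse 3.
N/7 = 409849; 409849 ≡ 6 (mod 7); 6·6 ≡ 1, so inverse 6.
N/11 = 260813; 260813 ≡ 3 (mod 11); 3·4 ≡ 1, so inverse 4.
x ≡ 15·150997·5 + 16·77539·17 + 4·54131·3 + 6·409849·6 + 2·260813·4 = 49906023.
49906023 mod 2868943 = 1133992.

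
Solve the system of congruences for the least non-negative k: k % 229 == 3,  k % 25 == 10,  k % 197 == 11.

259460

The moduli are pairwise coprime; N = 229·25·197 = 1127825.
N/229 = 4925; 4925 ≡ 116 (mod 229); 116·77 ≡ 1, so inverse 77.
N/25 = 45113; 45113 ≡ 13 (mod 25); 13·2 ≡ 1, so inverse 2.
N/197 = 5725; 5725 ≡ 12 (mod 197); 12·115 ≡ 1, so inverse 115.
k ≡ 3·4925·77 + 10·45113·2 + 11·5725·115 = 9282060.
9282060 mod 1127825 = 259460.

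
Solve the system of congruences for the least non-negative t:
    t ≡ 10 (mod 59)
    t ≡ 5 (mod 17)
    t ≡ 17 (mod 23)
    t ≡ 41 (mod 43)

The moduli are pairwise coprime; N = 59·17·23·43 = 991967.
N/59 = 16813; 16813 ≡ 57 (mod 59); 57·29 ≡ 1, so inverse 29.
N/17 = 58351; 58351 ≡ 7 (mod 17); 7·5 ≡ 1, so inverse 5.
N/23 = 43129; 43129 ≡ 4 (mod 23); 4·6 ≡ 1, so inverse 6.
N/43 = 23069; 23069 ≡ 21 (mod 43); 21·41 ≡ 1, so inverse 41.
t ≡ 10·16813·29 + 5·58351·5 + 17·43129·6 + 41·23069·41 = 49512692.
49512692 mod 991967 = 906309.

906309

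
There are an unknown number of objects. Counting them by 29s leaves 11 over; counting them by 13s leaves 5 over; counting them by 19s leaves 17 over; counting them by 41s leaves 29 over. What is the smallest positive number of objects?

From N ≡ 11 (mod 29) write N = 11 + 29t. Substituting into N ≡ 5 (mod 13) gives 29t ≡ 7 (mod 13), and since 3⁻¹ ≡ 9 (mod 13), t ≡ 11. Hence N ≡ 11 + 29·11 = 330 (mod 377).
From N ≡ 330 (mod 377) write N = 330 + 377t. Substituting into N ≡ 17 (mod 19) gives 377t ≡ 10 (mod 19), and since 16⁻¹ ≡ 6 (mod 19), t ≡ 3. Hence N ≡ 330 + 377·3 = 1461 (mod 7163).
From N ≡ 1461 (mod 7163) write N = 1461 + 7163t. Substituting into N ≡ 29 (mod 41) gives 7163t ≡ 3 (mod 41), and since 29⁻¹ ≡ 17 (mod 41), t ≡ 10. Hence N ≡ 1461 + 7163·10 = 73091 (mod 293683).

73091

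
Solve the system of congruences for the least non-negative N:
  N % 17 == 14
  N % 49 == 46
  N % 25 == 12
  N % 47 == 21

712212

Combine the congruences pairwise.
From N ≡ 14 (mod 17) write N = 14 + 17t. Substituting into N ≡ 46 (mod 49) gives 17t ≡ 32 (mod 49), and since 17⁻¹ ≡ 26 (mod 49), t ≡ 48. Hence N ≡ 14 + 17·48 = 830 (mod 833).
From N ≡ 830 (mod 833) write N = 830 + 833t. Substituting into N ≡ 12 (mod 25) gives 833t ≡ 7 (mod 25), and since 8⁻¹ ≡ 22 (mod 25), t ≡ 4. Hence N ≡ 830 + 833·4 = 4162 (mod 20825).
From N ≡ 4162 (mod 20825) write N = 4162 + 20825t. Substituting into N ≡ 21 (mod 47) gives 20825t ≡ 42 (mod 47), and since 4⁻¹ ≡ 12 (mod 47), t ≡ 34. Hence N ≡ 4162 + 20825·34 = 712212 (mod 978775).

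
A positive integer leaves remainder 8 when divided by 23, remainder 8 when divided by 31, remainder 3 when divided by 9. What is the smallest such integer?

The moduli are pairwise coprime; N = 23·31·9 = 6417.
N/23 = 279; 279 ≡ 3 (mod 23); 3·8 ≡ 1, so inverse 8.
N/31 = 207; 207 ≡ 21 (mod 31); 21·3 ≡ 1, so inverse 3.
N/9 = 713; 713 ≡ 2 (mod 9); 2·5 ≡ 1, so inverse 5.
m ≡ 8·279·8 + 8·207·3 + 3·713·5 = 33519.
33519 mod 6417 = 1434.

1434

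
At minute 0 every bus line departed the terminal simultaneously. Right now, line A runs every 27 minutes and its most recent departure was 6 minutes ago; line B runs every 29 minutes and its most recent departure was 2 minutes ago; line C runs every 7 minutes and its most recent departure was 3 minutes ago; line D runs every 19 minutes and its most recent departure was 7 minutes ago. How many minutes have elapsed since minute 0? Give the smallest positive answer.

The moduli are pairwise coprime; N = 27·29·7·19 = 104139.
N/27 = 3857; 3857 ≡ 23 (mod 27); 23·20 ≡ 1, so inverse 20.
N/29 = 3591; 3591 ≡ 24 (mod 29); 24·23 ≡ 1, so inverse 23.
N/7 = 14877; 14877 ≡ 2 (mod 7); 2·4 ≡ 1, so inverse 4.
N/19 = 5481; 5481 ≡ 9 (mod 19); 9·17 ≡ 1, so inverse 17.
t ≡ 6·3857·20 + 2·3591·23 + 3·14877·4 + 7·5481·17 = 1458789.
1458789 mod 104139 = 843.

843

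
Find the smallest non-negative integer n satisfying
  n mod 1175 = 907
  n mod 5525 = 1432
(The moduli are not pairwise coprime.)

139557

gcd(1175, 5525) = 25 and 25 | (1432 − 907), so the pair is consistent; merging gives n ≡ 139557 (mod 259675), where 259675 = lcm(1175, 5525).
The solution is unique modulo lcm(1175, 5525) = 259675.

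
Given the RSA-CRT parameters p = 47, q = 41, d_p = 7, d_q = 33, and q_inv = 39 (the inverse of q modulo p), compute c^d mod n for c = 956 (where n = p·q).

m₁ = c^(d_p) mod p: c ≡ 16 (mod 47), and 16^7 mod 47 = 32.
m₂ = c^(d_q) mod q: c ≡ 13 (mod 41), and 13^33 mod 41 = 30.
h = q_inv·(m₁ − m₂) mod p = 39·(32 − 30) mod 47 = 31.
m = m₂ + h·q = 30 + 31·41 = 1301.

1301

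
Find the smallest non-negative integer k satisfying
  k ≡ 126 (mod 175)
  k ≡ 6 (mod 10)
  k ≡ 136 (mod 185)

6426

gcd(175, 10) = 5 and 5 | (6 − 126), so the pair is consistent; merging gives k ≡ 126 (mod 350), where 350 = lcm(175, 10).
gcd(350, 185) = 5 and 5 | (136 − 126), so the pair is consistent; merging gives k ≡ 6426 (mod 12950), where 12950 = lcm(350, 185).
The solution is unique modulo lcm(175, 10, 185) = 12950.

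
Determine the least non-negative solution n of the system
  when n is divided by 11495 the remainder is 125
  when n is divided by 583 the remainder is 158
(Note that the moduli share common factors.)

gcd(11495, 583) = 11 and 11 | (158 − 125), so the pair is consistent; merging gives n ≡ 241520 (mod 609235), where 609235 = lcm(11495, 583).
The solution is unique modulo lcm(11495, 583) = 609235.

241520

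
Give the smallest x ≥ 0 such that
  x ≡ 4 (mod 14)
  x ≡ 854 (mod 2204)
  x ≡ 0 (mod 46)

Combine the congruences pairwise.
gcd(14, 2204) = 2 and 2 | (854 − 4), so the pair is consistent; merging gives x ≡ 7466 (mod 15428), where 15428 = lcm(14, 2204).
gcd(15428, 46) = 2 and 2 | (0 − 7466), so the pair is consistent; merging gives x ≡ 192602 (mod 354844), where 354844 = lcm(15428, 46).
The solution is unique modulo lcm(14, 2204, 46) = 354844.

192602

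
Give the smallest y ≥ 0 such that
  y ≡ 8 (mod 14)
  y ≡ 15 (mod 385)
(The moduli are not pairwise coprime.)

gcd(14, 385) = 7 and 7 | (15 − 8), so the pair is consistent; merging gives y ≡ 400 (mod 770), where 770 = lcm(14, 385).
The solution is unique modulo lcm(14, 385) = 770.

400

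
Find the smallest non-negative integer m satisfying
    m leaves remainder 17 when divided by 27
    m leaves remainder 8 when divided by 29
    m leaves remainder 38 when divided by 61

29501

From m ≡ 17 (mod 27) write m = 17 + 27t. Substituting into m ≡ 8 (mod 29) gives 27t ≡ 20 (mod 29), and since 27⁻¹ ≡ 14 (mod 29), t ≡ 19. Hence m ≡ 17 + 27·19 = 530 (mod 783).
From m ≡ 530 (mod 783) write m = 530 + 783t. Substituting into m ≡ 38 (mod 61) gives 783t ≡ 57 (mod 61), and since 51⁻¹ ≡ 6 (mod 61), t ≡ 37. Hence m ≡ 530 + 783·37 = 29501 (mod 47763).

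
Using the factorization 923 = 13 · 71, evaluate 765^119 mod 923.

Mod 13: 765 ≡ 11; by Fermat, exponent reduces to 119 mod 12 = 11; 11^11 ≡ 6 (mod 13).
Mod 71: 765 ≡ 55; by Fermat, exponent reduces to 119 mod 70 = 49; 55^49 ≡ 46 (mod 71).
Combine by CRT: x ≡ 6 (mod 13), x ≡ 46 (mod 71) ⇒ x ≡ 188 (mod 923).

188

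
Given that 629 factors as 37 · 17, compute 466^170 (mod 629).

104

Mod 37: 466 ≡ 22; by Fermat, exponent reduces to 170 mod 36 = 26; 22^26 ≡ 30 (mod 37).
Mod 17: 466 ≡ 7; by Fermat, exponent reduces to 170 mod 16 = 10; 7^10 ≡ 2 (mod 17).
Combine by CRT: x ≡ 30 (mod 37), x ≡ 2 (mod 17) ⇒ x ≡ 104 (mod 629).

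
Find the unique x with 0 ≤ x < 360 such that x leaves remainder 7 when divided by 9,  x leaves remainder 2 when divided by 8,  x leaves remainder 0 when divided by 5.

The moduli are pairwise coprime; N = 9·8·5 = 360.
N/9 = 40; 40 ≡ 4 (mod 9); 4·7 ≡ 1, so inverse 7.
N/8 = 45; 45 ≡ 5 (mod 8); 5·5 ≡ 1, so inverse 5.
N/5 = 72; 72 ≡ 2 (mod 5); 2·3 ≡ 1, so inverse 3.
x ≡ 7·40·7 + 2·45·5 + 0·72·3 = 2410.
2410 mod 360 = 250.

250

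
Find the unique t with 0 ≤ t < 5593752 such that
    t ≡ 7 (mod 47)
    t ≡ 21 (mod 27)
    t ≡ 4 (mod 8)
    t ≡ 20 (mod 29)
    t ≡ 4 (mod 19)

1978284

The moduli are pairwise coprime; N = 47·27·8·29·19 = 5593752.
N/47 = 119016; 119016 ≡ 12 (mod 47); 12·4 ≡ 1, so inverse 4.
N/27 = 207176; 207176 ≡ 5 (mod 27); 5·11 ≡ 1, so inverse 11.
N/8 = 699219; 699219 ≡ 3 (mod 8); 3·3 ≡ 1, so inverse 3.
N/29 = 192888; 192888 ≡ 9 (mod 29); 9·13 ≡ 1, so inverse 13.
N/19 = 294408; 294408 ≡ 3 (mod 19); 3·13 ≡ 1, so inverse 13.
t ≡ 7·119016·4 + 21·207176·11 + 4·699219·3 + 20·192888·13 + 4·294408·13 = 125040828.
125040828 mod 5593752 = 1978284.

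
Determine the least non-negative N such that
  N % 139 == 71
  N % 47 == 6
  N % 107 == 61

Combine the congruences pairwise.
From N ≡ 71 (mod 139) write N = 71 + 139t. Substituting into N ≡ 6 (mod 47) gives 139t ≡ 29 (mod 47), and since 45⁻¹ ≡ 23 (mod 47), t ≡ 9. Hence N ≡ 71 + 139·9 = 1322 (mod 6533).
From N ≡ 1322 (mod 6533) write N = 1322 + 6533t. Substituting into N ≡ 61 (mod 107) gives 6533t ≡ 23 (mod 107), and since 6⁻¹ ≡ 18 (mod 107), t ≡ 93. Hence N ≡ 1322 + 6533·93 = 608891 (mod 699031).

608891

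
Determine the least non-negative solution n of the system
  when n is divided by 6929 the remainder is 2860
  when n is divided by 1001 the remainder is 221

gcd(6929, 1001) = 13 and 13 | (221 − 2860), so the pair is consistent; merging gives n ≡ 148369 (mod 533533), where 533533 = lcm(6929, 1001).
The solution is unique modulo lcm(6929, 1001) = 533533.

148369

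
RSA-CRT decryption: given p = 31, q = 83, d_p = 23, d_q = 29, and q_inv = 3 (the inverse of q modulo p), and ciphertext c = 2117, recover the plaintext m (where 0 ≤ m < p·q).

1299

m₁ = c^(d_p) mod p: c ≡ 9 (mod 31), and 9^23 mod 31 = 28.
m₂ = c^(d_q) mod q: c ≡ 42 (mod 83), and 42^29 mod 83 = 54.
h = q_inv·(m₁ − m₂) mod p = 3·(28 − 54) mod 31 = 15.
m = m₂ + h·q = 54 + 15·83 = 1299.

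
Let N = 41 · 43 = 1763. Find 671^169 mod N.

1746

Mod 41: 671 ≡ 15; by Fermat, exponent reduces to 169 mod 40 = 9; 15^9 ≡ 24 (mod 41).
Mod 43: 671 ≡ 26; by Fermat, exponent reduces to 169 mod 42 = 1; 26^1 ≡ 26 (mod 43).
Combine by CRT: x ≡ 24 (mod 41), x ≡ 26 (mod 43) ⇒ x ≡ 1746 (mod 1763).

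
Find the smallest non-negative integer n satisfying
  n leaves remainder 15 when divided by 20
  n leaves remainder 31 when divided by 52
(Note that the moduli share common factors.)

gcd(20, 52) = 4 and 4 | (31 − 15), so the pair is consistent; merging gives n ≡ 135 (mod 260), where 260 = lcm(20, 52).
The solution is unique modulo lcm(20, 52) = 260.

135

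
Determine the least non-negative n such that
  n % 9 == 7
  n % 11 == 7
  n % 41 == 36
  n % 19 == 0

From n ≡ 7 (mod 9) write n = 7 + 9t. Substituting into n ≡ 7 (mod 11) gives 9t ≡ 0 (mod 11), and since 9⁻¹ ≡ 5 (mod 11), t ≡ 0. Hence n ≡ 7 + 9·0 = 7 (mod 99).
From n ≡ 7 (mod 99) write n = 7 + 99t. Substituting into n ≡ 36 (mod 41) gives 99t ≡ 29 (mod 41), and since 17⁻¹ ≡ 29 (mod 41), t ≡ 21. Hence n ≡ 7 + 99·21 = 2086 (mod 4059).
From n ≡ 2086 (mod 4059) write n = 2086 + 4059t. Substituting into n ≡ 0 (mod 19) gives 4059t ≡ 4 (mod 19), and since 12⁻¹ ≡ 8 (mod 19), t ≡ 13. Hence n ≡ 2086 + 4059·13 = 54853 (mod 77121).

54853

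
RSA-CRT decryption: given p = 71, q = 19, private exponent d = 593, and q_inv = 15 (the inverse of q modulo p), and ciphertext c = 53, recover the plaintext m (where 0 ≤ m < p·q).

d_p = d mod (p−1) = 593 mod 70 = 33; d_q = d mod (q−1) = 17.
m₁ = c^(d_p) mod p: c ≡ 53 (mod 71), and 53^33 mod 71 = 55.
m₂ = c^(d_q) mod q: c ≡ 15 (mod 19), and 15^17 mod 19 = 14.
h = q_inv·(m₁ − m₂) mod p = 15·(55 − 14) mod 71 = 47.
m = m₂ + h·q = 14 + 47·19 = 907.

907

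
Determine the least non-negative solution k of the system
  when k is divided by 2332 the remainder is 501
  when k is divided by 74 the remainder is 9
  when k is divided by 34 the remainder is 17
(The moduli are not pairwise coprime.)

1355393

Combine the congruences pairwise.
gcd(2332, 74) = 2 and 2 | (9 − 501), so the pair is consistent; merging gives k ≡ 61133 (mod 86284), where 86284 = lcm(2332, 74).
gcd(86284, 34) = 2 and 2 | (17 − 61133), so the pair is consistent; merging gives k ≡ 1355393 (mod 1466828), where 1466828 = lcm(86284, 34).
The solution is unique modulo lcm(2332, 74, 34) = 1466828.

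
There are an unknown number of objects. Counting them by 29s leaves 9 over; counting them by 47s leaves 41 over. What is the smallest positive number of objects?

1169

From N ≡ 9 (mod 29) write N = 9 + 29t. Substituting into N ≡ 41 (mod 47) gives 29t ≡ 32 (mod 47), and since 29⁻¹ ≡ 13 (mod 47), t ≡ 40. Hence N ≡ 9 + 29·40 = 1169 (mod 1363).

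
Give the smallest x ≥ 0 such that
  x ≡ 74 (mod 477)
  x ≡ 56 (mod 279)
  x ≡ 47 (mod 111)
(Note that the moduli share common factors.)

gcd(477, 279) = 9 and 9 | (56 − 74), so the pair is consistent; merging gives x ≡ 6752 (mod 14787), where 14787 = lcm(477, 279).
gcd(14787, 111) = 3 and 3 | (47 − 6752), so the pair is consistent; merging gives x ≡ 184196 (mod 547119), where 547119 = lcm(14787, 111).
The solution is unique modulo lcm(477, 279, 111) = 547119.

184196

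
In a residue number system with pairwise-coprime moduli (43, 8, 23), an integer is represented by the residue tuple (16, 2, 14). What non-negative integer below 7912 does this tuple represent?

Combine the congruences pairwise.
From x ≡ 16 (mod 43) write x = 16 + 43t. Substituting into x ≡ 2 (mod 8) gives 43t ≡ 2 (mod 8), and since 3⁻¹ ≡ 3 (mod 8), t ≡ 6. Hence x ≡ 16 + 43·6 = 274 (mod 344).
From x ≡ 274 (mod 344) write x = 274 + 344t. Substituting into x ≡ 14 (mod 23) gives 344t ≡ 16 (mod 23), and since 22⁻¹ ≡ 22 (mod 23), t ≡ 7. Hence x ≡ 274 + 344·7 = 2682 (mod 7912).

2682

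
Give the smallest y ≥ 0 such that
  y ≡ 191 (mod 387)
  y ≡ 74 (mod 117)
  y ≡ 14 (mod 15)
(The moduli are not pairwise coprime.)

15284

gcd(387, 117) = 9 and 9 | (74 − 191), so the pair is consistent; merging gives y ≡ 191 (mod 5031), where 5031 = lcm(387, 117).
gcd(5031, 15) = 3 and 3 | (14 − 191), so the pair is consistent; merging gives y ≡ 15284 (mod 25155), where 25155 = lcm(5031, 15).
The solution is unique modulo lcm(387, 117, 15) = 25155.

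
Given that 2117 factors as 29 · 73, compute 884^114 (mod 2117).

Mod 29: 884 ≡ 14; by Fermat, exponent reduces to 114 mod 28 = 2; 14^2 ≡ 22 (mod 29).
Mod 73: 884 ≡ 8; by Fermat, exponent reduces to 114 mod 72 = 42; 8^42 ≡ 1 (mod 73).
Combine by CRT: x ≡ 22 (mod 29), x ≡ 1 (mod 73) ⇒ x ≡ 950 (mod 2117).

950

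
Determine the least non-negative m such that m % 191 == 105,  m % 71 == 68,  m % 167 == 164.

Combine the congruences pairwise.
From m ≡ 105 (mod 191) write m = 105 + 191t. Substituting into m ≡ 68 (mod 71) gives 191t ≡ 34 (mod 71), and since 49⁻¹ ≡ 29 (mod 71), t ≡ 63. Hence m ≡ 105 + 191·63 = 12138 (mod 13561).
From m ≡ 12138 (mod 13561) write m = 12138 + 13561t. Substituting into m ≡ 164 (mod 167) gives 13561t ≡ 50 (mod 167), and since 34⁻¹ ≡ 113 (mod 167), t ≡ 139. Hence m ≡ 12138 + 13561·139 = 1897117 (mod 2264687).

1897117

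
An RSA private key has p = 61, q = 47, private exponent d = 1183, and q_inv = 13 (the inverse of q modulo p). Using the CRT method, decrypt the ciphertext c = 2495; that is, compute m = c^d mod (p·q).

d_p = d mod (p−1) = 1183 mod 60 = 43; d_q = d mod (q−1) = 33.
m₁ = c^(d_p) mod p: c ≡ 55 (mod 61), and 55^43 mod 61 = 59.
m₂ = c^(d_q) mod q: c ≡ 4 (mod 47), and 4^33 mod 47 = 6.
h = q_inv·(m₁ − m₂) mod p = 13·(59 − 6) mod 61 = 18.
m = m₂ + h·q = 6 + 18·47 = 852.

852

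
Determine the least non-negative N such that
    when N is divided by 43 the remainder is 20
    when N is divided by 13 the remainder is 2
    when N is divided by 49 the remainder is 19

1783

The moduli are pairwise coprime; M = 43·13·49 = 27391.
M/43 = 637; 637 ≡ 35 (mod 43); 35·16 ≡ 1, so inverse 16.
M/13 = 2107; 2107 ≡ 1 (mod 13), inverse 1.
M/49 = 559; 559 ≡ 20 (mod 49); 20·27 ≡ 1, so inverse 27.
N ≡ 20·637·16 + 2·2107·1 + 19·559·27 = 494821.
494821 mod 27391 = 1783.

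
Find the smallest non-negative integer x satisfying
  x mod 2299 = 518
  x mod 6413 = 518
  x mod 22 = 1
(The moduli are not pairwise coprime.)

122365

gcd(2299, 6413) = 121 and 121 | (518 − 518), so the pair is consistent; merging gives x ≡ 518 (mod 121847), where 121847 = lcm(2299, 6413).
gcd(121847, 22) = 11 and 11 | (1 − 518), so the pair is consistent; merging gives x ≡ 122365 (mod 243694), where 243694 = lcm(121847, 22).
The solution is unique modulo lcm(2299, 6413, 22) = 243694.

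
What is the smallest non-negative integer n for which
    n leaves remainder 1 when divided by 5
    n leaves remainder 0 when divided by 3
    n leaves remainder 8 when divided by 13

21

The moduli are pairwise coprime; M = 5·3·13 = 195.
M/5 = 39; 39 ≡ 4 (mod 5); 4·4 ≡ 1, so inverse 4.
M/3 = 65; 65 ≡ 2 (mod 3); 2·2 ≡ 1, so inverse 2.
M/13 = 15; 15 ≡ 2 (mod 13); 2·7 ≡ 1, so inverse 7.
n ≡ 1·39·4 + 0·65·2 + 8·15·7 = 996.
996 mod 195 = 21.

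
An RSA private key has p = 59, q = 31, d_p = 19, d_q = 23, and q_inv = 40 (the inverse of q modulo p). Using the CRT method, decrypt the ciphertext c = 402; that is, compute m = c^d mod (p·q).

371

m₁ = c^(d_p) mod p: c ≡ 48 (mod 59), and 48^19 mod 59 = 17.
m₂ = c^(d_q) mod q: c ≡ 30 (mod 31), and 30^23 mod 31 = 30.
h = q_inv·(m₁ − m₂) mod p = 40·(17 − 30) mod 59 = 11.
m = m₂ + h·q = 30 + 11·31 = 371.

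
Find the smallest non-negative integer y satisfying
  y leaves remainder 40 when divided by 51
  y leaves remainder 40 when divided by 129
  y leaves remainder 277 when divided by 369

129427

Combine the congruences pairwise.
gcd(51, 129) = 3 and 3 | (40 − 40), so the pair is consistent; merging gives y ≡ 40 (mod 2193), where 2193 = lcm(51, 129).
gcd(2193, 369) = 3 and 3 | (277 − 40), so the pair is consistent; merging gives y ≡ 129427 (mod 269739), where 269739 = lcm(2193, 369).
The solution is unique modulo lcm(51, 129, 369) = 269739.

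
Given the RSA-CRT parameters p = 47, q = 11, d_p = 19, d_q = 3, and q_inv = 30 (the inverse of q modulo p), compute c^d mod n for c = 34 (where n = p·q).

m₁ = c^(d_p) mod p: c ≡ 34 (mod 47), and 34^19 mod 47 = 25.
m₂ = c^(d_q) mod q: c ≡ 1 (mod 11), and 1^3 mod 11 = 1.
h = q_inv·(m₁ − m₂) mod p = 30·(25 − 1) mod 47 = 15.
m = m₂ + h·q = 1 + 15·11 = 166.

166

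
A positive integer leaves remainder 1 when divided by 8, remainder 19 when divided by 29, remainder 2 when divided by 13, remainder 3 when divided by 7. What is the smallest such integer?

17825

The moduli are pairwise coprime; N = 8·29·13·7 = 21112.
N/8 = 2639; 2639 ≡ 7 (mod 8); 7·7 ≡ 1, so inverse 7.
N/29 = 728; 728 ≡ 3 (mod 29); 3·10 ≡ 1, so inverse 10.
N/13 = 1624; 1624 ≡ 12 (mod 13); 12·12 ≡ 1, so inverse 12.
N/7 = 3016; 3016 ≡ 6 (mod 7); 6·6 ≡ 1, so inverse 6.
x ≡ 1·2639·7 + 19·728·10 + 2·1624·12 + 3·3016·6 = 250057.
250057 mod 21112 = 17825.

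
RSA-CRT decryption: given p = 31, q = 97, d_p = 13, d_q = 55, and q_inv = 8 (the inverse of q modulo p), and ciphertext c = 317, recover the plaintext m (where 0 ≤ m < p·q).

2933

m₁ = c^(d_p) mod p: c ≡ 7 (mod 31), and 7^13 mod 31 = 19.
m₂ = c^(d_q) mod q: c ≡ 26 (mod 97), and 26^55 mod 97 = 23.
h = q_inv·(m₁ − m₂) mod p = 8·(19 − 23) mod 31 = 30.
m = m₂ + h·q = 23 + 30·97 = 2933.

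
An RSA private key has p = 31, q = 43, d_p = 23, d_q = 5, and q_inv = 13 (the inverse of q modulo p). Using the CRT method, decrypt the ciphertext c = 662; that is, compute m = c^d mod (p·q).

m₁ = c^(d_p) mod p: c ≡ 11 (mod 31), and 11^23 mod 31 = 12.
m₂ = c^(d_q) mod q: c ≡ 17 (mod 43), and 17^5 mod 43 = 40.
h = q_inv·(m₁ − m₂) mod p = 13·(12 − 40) mod 31 = 8.
m = m₂ + h·q = 40 + 8·43 = 384.

384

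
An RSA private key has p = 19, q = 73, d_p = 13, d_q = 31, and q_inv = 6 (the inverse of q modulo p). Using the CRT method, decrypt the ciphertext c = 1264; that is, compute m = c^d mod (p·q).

m₁ = c^(d_p) mod p: c ≡ 10 (mod 19), and 10^13 mod 19 = 13.
m₂ = c^(d_q) mod q: c ≡ 23 (mod 73), and 23^31 mod 73 = 61.
h = q_inv·(m₁ − m₂) mod p = 6·(13 − 61) mod 19 = 16.
m = m₂ + h·q = 61 + 16·73 = 1229.

1229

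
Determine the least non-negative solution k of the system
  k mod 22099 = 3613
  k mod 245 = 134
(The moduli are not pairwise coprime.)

92009

gcd(22099, 245) = 49 and 49 | (134 − 3613), so the pair is consistent; merging gives k ≡ 92009 (mod 110495), where 110495 = lcm(22099, 245).
The solution is unique modulo lcm(22099, 245) = 110495.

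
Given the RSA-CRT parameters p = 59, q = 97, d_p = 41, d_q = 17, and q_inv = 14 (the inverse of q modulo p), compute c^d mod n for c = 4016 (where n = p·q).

m₁ = c^(d_p) mod p: c ≡ 4 (mod 59), and 4^41 mod 59 = 35.
m₂ = c^(d_q) mod q: c ≡ 39 (mod 97), and 39^17 mod 97 = 90.
h = q_inv·(m₁ − m₂) mod p = 14·(35 − 90) mod 59 = 56.
m = m₂ + h·q = 90 + 56·97 = 5522.

5522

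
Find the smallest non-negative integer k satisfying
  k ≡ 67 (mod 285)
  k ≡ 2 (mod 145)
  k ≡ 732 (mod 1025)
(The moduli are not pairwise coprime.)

1441882

Combine the congruences pairwise.
gcd(285, 145) = 5 and 5 | (2 − 67), so the pair is consistent; merging gives k ≡ 3772 (mod 8265), where 8265 = lcm(285, 145).
gcd(8265, 1025) = 5 and 5 | (732 − 3772), so the pair is consistent; merging gives k ≡ 1441882 (mod 1694325), where 1694325 = lcm(8265, 1025).
The solution is unique modulo lcm(285, 145, 1025) = 1694325.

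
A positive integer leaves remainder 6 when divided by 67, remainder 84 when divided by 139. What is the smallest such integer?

5366

From x ≡ 6 (mod 67) write x = 6 + 67t. Substituting into x ≡ 84 (mod 139) gives 67t ≡ 78 (mod 139), and since 67⁻¹ ≡ 83 (mod 139), t ≡ 80. Hence x ≡ 6 + 67·80 = 5366 (mod 9313).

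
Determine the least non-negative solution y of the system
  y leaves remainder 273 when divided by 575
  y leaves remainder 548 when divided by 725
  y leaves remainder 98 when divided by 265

gcd(575, 725) = 25 and 25 | (548 − 273), so the pair is consistent; merging gives y ≡ 1998 (mod 16675), where 16675 = lcm(575, 725).
gcd(16675, 265) = 5 and 5 | (98 − 1998), so the pair is consistent; merging gives y ≡ 702348 (mod 883775), where 883775 = lcm(16675, 265).
The solution is unique modulo lcm(575, 725, 265) = 883775.

702348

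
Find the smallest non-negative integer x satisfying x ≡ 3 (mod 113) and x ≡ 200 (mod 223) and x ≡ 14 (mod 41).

From x ≡ 3 (mod 113) write x = 3 + 113t. Substituting into x ≡ 200 (mod 223) gives 113t ≡ 197 (mod 223), and since 113⁻¹ ≡ 75 (mod 223), t ≡ 57. Hence x ≡ 3 + 113·57 = 6444 (mod 25199).
From x ≡ 6444 (mod 25199) write x = 6444 + 25199t. Substituting into x ≡ 14 (mod 41) gives 25199t ≡ 7 (mod 41), and since 25⁻¹ ≡ 23 (mod 41), t ≡ 38. Hence x ≡ 6444 + 25199·38 = 964006 (mod 1033159).

964006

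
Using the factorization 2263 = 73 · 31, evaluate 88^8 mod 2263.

Mod 73: 88 ≡ 15; 15^8 ≡ 55 (mod 73).
Mod 31: 88 ≡ 26; 26^8 ≡ 25 (mod 31).
Combine by CRT: x ≡ 55 (mod 73), x ≡ 25 (mod 31) ⇒ x ≡ 1296 (mod 2263).

1296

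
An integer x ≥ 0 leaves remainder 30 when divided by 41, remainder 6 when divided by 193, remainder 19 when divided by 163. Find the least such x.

1194483

The moduli are pairwise coprime; N = 41·193·163 = 1289819.
N/41 = 31459; 31459 ≡ 12 (mod 41); 12·24 ≡ 1, so inverse 24.
N/193 = 6683; 6683 ≡ 121 (mod 193); 121·67 ≡ 1, so inverse 67.
N/163 = 7913; 7913 ≡ 89 (mod 163); 89·11 ≡ 1, so inverse 11.
x ≡ 30·31459·24 + 6·6683·67 + 19·7913·11 = 26990863.
26990863 mod 1289819 = 1194483.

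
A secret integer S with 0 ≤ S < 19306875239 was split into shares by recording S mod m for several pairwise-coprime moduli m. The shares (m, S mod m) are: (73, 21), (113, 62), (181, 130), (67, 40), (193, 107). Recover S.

4906797367

The moduli are pairwise coprime; N = 73·113·181·67·193 = 19306875239.
N/73 = 264477743; 264477743 ≡ 57 (mod 73); 57·41 ≡ 1, so inverse 41.
N/113 = 170857303; 170857303 ≡ 60 (mod 113); 60·81 ≡ 1, so inverse 81.
N/181 = 106667819; 106667819 ≡ 175 (mod 181); 175·30 ≡ 1, so inverse 30.
N/67 = 288162317; 288162317 ≡ 7 (mod 67); 7·48 ≡ 1, so inverse 48.
N/193 = 100035623; 100035623 ≡ 56 (mod 193); 56·162 ≡ 1, so inverse 162.
S ≡ 21·264477743·41 + 62·170857303·81 + 130·106667819·30 + 40·288162317·48 + 107·100035623·162 = 3789054344211.
3789054344211 mod 19306875239 = 4906797367.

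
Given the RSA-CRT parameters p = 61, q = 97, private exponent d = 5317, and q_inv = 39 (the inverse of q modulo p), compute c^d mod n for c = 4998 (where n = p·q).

1489

d_p = d mod (p−1) = 5317 mod 60 = 37; d_q = d mod (q−1) = 37.
m₁ = c^(d_p) mod p: c ≡ 57 (mod 61), and 57^37 mod 61 = 25.
m₂ = c^(d_q) mod q: c ≡ 51 (mod 97), and 51^37 mod 97 = 34.
h = q_inv·(m₁ − m₂) mod p = 39·(25 − 34) mod 61 = 15.
m = m₂ + h·q = 34 + 15·97 = 1489.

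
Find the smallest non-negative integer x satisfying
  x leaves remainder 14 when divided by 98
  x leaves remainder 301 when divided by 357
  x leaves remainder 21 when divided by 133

gcd(98, 357) = 7 and 7 | (301 − 14), so the pair is consistent; merging gives x ≡ 4228 (mod 4998), where 4998 = lcm(98, 357).
gcd(4998, 133) = 7 and 7 | (21 − 4228), so the pair is consistent; merging gives x ≡ 59206 (mod 94962), where 94962 = lcm(4998, 133).
The solution is unique modulo lcm(98, 357, 133) = 94962.

59206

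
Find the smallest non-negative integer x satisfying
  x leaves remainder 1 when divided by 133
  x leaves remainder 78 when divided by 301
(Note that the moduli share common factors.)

Combine the congruences pairwise.
gcd(133, 301) = 7 and 7 | (78 − 1), so the pair is consistent; merging gives x ≡ 3991 (mod 5719), where 5719 = lcm(133, 301).
The solution is unique modulo lcm(133, 301) = 5719.

3991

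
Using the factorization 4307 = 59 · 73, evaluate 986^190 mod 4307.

3249

Mod 59: 986 ≡ 42; by Fermat, exponent reduces to 190 mod 58 = 16; 42^16 ≡ 4 (mod 59).
Mod 73: 986 ≡ 37; by Fermat, exponent reduces to 190 mod 72 = 46; 37^46 ≡ 37 (mod 73).
Combine by CRT: x ≡ 4 (mod 59), x ≡ 37 (mod 73) ⇒ x ≡ 3249 (mod 4307).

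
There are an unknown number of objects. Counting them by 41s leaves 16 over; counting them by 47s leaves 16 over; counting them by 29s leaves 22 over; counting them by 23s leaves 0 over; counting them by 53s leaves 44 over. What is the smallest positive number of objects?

12398334

From N ≡ 16 (mod 41) write N = 16 + 41t. Substituting into N ≡ 16 (mod 47) gives 41t ≡ 0 (mod 47), and since 41⁻¹ ≡ 39 (mod 47), t ≡ 0. Hence N ≡ 16 + 41·0 = 16 (mod 1927).
From N ≡ 16 (mod 1927) write N = 16 + 1927t. Substituting into N ≡ 22 (mod 29) gives 1927t ≡ 6 (mod 29), and since 13⁻¹ ≡ 9 (mod 29), t ≡ 25. Hence N ≡ 16 + 1927·25 = 48191 (mod 55883).
From N ≡ 48191 (mod 55883) write N = 48191 + 55883t. Substituting into N ≡ 0 (mod 23) gives 55883t ≡ 17 (mod 23), and since 16⁻¹ ≡ 13 (mod 23), t ≡ 14. Hence N ≡ 48191 + 55883·14 = 830553 (mod 1285309).
From N ≡ 830553 (mod 1285309) write N = 830553 + 1285309t. Substituting into N ≡ 44 (mod 53) gives 1285309t ≡ 1 (mod 53), and since 6⁻¹ ≡ 9 (mod 53), t ≡ 9. Hence N ≡ 830553 + 1285309·9 = 12398334 (mod 68121377).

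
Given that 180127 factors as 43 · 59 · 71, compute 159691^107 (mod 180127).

Mod 43: 159691 ≡ 32; by Fermat, exponent reduces to 107 mod 42 = 23; 32^23 ≡ 8 (mod 43).
Mod 59: 159691 ≡ 37; by Fermat, exponent reduces to 107 mod 58 = 49; 37^49 ≡ 44 (mod 59).
Mod 71: 159691 ≡ 12; by Fermat, exponent reduces to 107 mod 70 = 37; 12^37 ≡ 2 (mod 71).
Combine by CRT: x ≡ 8 (mod 43), x ≡ 44 (mod 59), x ≡ 2 (mod 71) ⇒ x ≡ 148960 (mod 180127).

148960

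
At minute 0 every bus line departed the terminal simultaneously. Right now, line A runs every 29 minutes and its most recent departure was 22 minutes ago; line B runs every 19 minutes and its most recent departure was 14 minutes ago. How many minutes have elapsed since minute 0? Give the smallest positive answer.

109

From t ≡ 22 (mod 29) write t = 22 + 29s. Substituting into t ≡ 14 (mod 19) gives 29s ≡ 11 (mod 19), and since 10⁻¹ ≡ 2 (mod 19), s ≡ 3. Hence t ≡ 22 + 29·3 = 109 (mod 551).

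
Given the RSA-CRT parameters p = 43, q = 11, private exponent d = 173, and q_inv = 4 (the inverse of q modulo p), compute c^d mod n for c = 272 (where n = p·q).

281

d_p = d mod (p−1) = 173 mod 42 = 5; d_q = d mod (q−1) = 3.
m₁ = c^(d_p) mod p: c ≡ 14 (mod 43), and 14^5 mod 43 = 23.
m₂ = c^(d_q) mod q: c ≡ 8 (mod 11), and 8^3 mod 11 = 6.
h = q_inv·(m₁ − m₂) mod p = 4·(23 − 6) mod 43 = 25.
m = m₂ + h·q = 6 + 25·11 = 281.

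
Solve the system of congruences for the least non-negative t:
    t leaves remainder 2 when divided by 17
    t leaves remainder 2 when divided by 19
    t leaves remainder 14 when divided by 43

From t ≡ 2 (mod 17) write t = 2 + 17s. Substituting into t ≡ 2 (mod 19) gives 17s ≡ 0 (mod 19), and since 17⁻¹ ≡ 9 (mod 19), s ≡ 0. Hence t ≡ 2 + 17·0 = 2 (mod 323).
From t ≡ 2 (mod 323) write t = 2 + 323s. Substituting into t ≡ 14 (mod 43) gives 323s ≡ 12 (mod 43), and since 22⁻¹ ≡ 2 (mod 43), s ≡ 24. Hence t ≡ 2 + 323·24 = 7754 (mod 13889).

7754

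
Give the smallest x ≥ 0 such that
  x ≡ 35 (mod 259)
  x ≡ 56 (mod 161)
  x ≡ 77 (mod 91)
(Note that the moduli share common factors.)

39662

gcd(259, 161) = 7 and 7 | (56 − 35), so the pair is consistent; merging gives x ≡ 3920 (mod 5957), where 5957 = lcm(259, 161).
gcd(5957, 91) = 7 and 7 | (77 − 3920), so the pair is consistent; merging gives x ≡ 39662 (mod 77441), where 77441 = lcm(5957, 91).
The solution is unique modulo lcm(259, 161, 91) = 77441.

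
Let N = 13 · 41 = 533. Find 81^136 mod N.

Mod 13: 81 ≡ 3; by Fermat, exponent reduces to 136 mod 12 = 4; 3^4 ≡ 3 (mod 13).
Mod 41: 81 ≡ 40; by Fermat, exponent reduces to 136 mod 40 = 16; 40^16 ≡ 1 (mod 41).
Combine by CRT: x ≡ 3 (mod 13), x ≡ 1 (mod 41) ⇒ x ≡ 42 (mod 533).

42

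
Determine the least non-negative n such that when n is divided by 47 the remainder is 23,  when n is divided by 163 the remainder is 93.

5146

From n ≡ 23 (mod 47) write n = 23 + 47t. Substituting into n ≡ 93 (mod 163) gives 47t ≡ 70 (mod 163), and since 47⁻¹ ≡ 111 (mod 163), t ≡ 109. Hence n ≡ 23 + 47·109 = 5146 (mod 7661).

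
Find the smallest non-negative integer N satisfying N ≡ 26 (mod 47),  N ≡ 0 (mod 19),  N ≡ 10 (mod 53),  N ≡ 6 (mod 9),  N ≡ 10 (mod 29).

From N ≡ 26 (mod 47) write N = 26 + 47t. Substituting into N ≡ 0 (mod 19) gives 47t ≡ 12 (mod 19), and since 9⁻¹ ≡ 17 (mod 19), t ≡ 14. Hence N ≡ 26 + 47·14 = 684 (mod 893).
From N ≡ 684 (mod 893) write N = 684 + 893t. Substituting into N ≡ 10 (mod 53) gives 893t ≡ 15 (mod 53), and since 45⁻¹ ≡ 33 (mod 53), t ≡ 18. Hence N ≡ 684 + 893·18 = 16758 (mod 47329).
From N ≡ 16758 (mod 47329) write N = 16758 + 47329t. Substituting into N ≡ 6 (mod 9) gives 47329t ≡ 6 (mod 9), and since 7⁻¹ ≡ 4 (mod 9), t ≡ 6. Hence N ≡ 16758 + 47329·6 = 300732 (mod 425961).
From N ≡ 300732 (mod 425961) write N = 300732 + 425961t. Substituting into N ≡ 10 (mod 29) gives 425961t ≡ 8 (mod 29), and since 9⁻¹ ≡ 13 (mod 29), t ≡ 17. Hence N ≡ 300732 + 425961·17 = 7542069 (mod 12352869).

7542069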